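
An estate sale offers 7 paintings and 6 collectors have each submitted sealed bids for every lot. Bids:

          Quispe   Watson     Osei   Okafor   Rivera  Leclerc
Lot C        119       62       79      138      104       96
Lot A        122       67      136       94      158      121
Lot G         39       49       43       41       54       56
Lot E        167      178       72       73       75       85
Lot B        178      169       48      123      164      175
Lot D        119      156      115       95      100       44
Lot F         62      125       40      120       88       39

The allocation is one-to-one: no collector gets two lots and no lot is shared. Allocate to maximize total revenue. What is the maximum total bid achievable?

Maximum total: $878

Optimal: Quispe→Lot E ($167), Watson→Lot F ($125), Osei→Lot D ($115), Okafor→Lot C ($138), Rivera→Lot A ($158), Leclerc→Lot B ($175) — total 167+125+115+138+158+175 = $878.
Column-greedy (each lot in turn goes to its best remaining collector) gives $823, worse by 55.
Swapping Osei↔Watson (Osei→Lot F $40, Watson→Lot D $156) loses 44.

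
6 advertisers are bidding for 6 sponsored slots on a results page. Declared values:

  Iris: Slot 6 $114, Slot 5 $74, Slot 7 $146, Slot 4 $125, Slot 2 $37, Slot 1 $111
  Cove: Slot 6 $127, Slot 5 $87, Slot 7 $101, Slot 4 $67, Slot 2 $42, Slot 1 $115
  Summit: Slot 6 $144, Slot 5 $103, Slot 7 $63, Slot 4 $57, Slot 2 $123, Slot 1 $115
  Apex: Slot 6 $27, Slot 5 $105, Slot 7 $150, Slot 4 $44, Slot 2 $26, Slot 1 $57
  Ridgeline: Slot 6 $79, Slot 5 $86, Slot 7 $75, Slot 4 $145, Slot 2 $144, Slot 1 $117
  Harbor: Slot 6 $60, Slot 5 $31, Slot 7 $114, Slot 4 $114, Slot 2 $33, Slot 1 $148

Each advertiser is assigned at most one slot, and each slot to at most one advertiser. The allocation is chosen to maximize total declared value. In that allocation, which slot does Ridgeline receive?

Optimal: Iris→Slot 4 ($125), Cove→Slot 5 ($87), Summit→Slot 6 ($144), Apex→Slot 7 ($150), Ridgeline→Slot 2 ($144), Harbor→Slot 1 ($148) — total 125+87+144+150+144+148 = $798.
Row-greedy (each advertiser in turn takes its best remaining slot) gives $794, worse by 4.
Swapping Iris↔Harbor (Iris→Slot 1 $111, Harbor→Slot 4 $114) loses 48.
Ridgeline's own top slot is Slot 4 ($145), but forcing Ridgeline→Slot 4 and reassigning the rest optimally gives only $794 — worse by 4.

Ridgeline receives Slot 2.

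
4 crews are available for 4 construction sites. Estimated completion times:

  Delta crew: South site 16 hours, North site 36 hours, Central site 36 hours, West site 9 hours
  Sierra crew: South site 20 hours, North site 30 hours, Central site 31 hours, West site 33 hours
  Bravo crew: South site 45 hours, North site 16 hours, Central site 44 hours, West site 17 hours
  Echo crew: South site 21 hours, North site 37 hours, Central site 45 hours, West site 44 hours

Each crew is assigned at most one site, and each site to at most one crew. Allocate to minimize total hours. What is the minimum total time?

Optimal: Delta crew→West site (9 hours), Sierra crew→Central site (31 hours), Bravo crew→North site (16 hours), Echo crew→South site (21 hours) — total 9+31+16+21 = 77 hours.
Min-entry greedy (repeatedly take the single cheapest remaining cell) gives 90 hours, worse by 13.
Next-best assignment: Delta crew→West site, Sierra crew→South site, Bravo crew→North site, Echo crew→Central site = 90 hours.
Swapping Sierra crew↔Delta crew (Sierra crew→West site 33 hours, Delta crew→Central site 36 hours) adds 29.
Every other assignment is strictly worse.

Minimum total: 77 hours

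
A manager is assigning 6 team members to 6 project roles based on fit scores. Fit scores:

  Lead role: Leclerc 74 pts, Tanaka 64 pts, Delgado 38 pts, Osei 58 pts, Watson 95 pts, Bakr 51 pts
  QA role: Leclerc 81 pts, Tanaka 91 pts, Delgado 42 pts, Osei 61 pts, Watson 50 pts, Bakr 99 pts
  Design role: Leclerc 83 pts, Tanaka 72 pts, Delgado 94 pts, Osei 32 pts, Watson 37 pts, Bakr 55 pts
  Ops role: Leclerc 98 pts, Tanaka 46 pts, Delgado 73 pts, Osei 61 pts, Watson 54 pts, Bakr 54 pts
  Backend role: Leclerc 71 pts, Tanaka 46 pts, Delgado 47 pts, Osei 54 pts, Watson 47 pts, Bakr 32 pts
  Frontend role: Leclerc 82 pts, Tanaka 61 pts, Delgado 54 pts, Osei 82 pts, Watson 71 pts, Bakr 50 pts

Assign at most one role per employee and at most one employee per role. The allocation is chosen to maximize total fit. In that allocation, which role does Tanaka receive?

Tanaka receives Backend role.

Optimal: Leclerc→Ops role (98 pts), Tanaka→Backend role (46 pts), Delgado→Design role (94 pts), Osei→Frontend role (82 pts), Watson→Lead role (95 pts), Bakr→QA role (99 pts) — total 98+46+94+82+95+99 = 514 pts.
Column-greedy (each role in turn goes to its best remaining employee) gives 501 pts, worse by 13.
Swapping Osei↔Bakr (Osei→QA role 61 pts, Bakr→Frontend role 50 pts) loses 70.
Checked against all permutations: 514 pts is optimal.
Tanaka's own top role is QA role (91 pts), but forcing Tanaka→QA role and reassigning the rest optimally gives only 492 pts — worse by 22.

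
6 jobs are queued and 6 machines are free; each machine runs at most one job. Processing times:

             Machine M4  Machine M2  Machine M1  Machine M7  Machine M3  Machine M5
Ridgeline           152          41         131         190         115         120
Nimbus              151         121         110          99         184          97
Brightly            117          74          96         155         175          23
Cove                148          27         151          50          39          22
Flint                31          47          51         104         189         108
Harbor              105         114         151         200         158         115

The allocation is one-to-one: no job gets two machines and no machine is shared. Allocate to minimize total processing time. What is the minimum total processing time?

Optimal: Ridgeline→Machine M2 (41 min), Nimbus→Machine M7 (99 min), Brightly→Machine M5 (23 min), Cove→Machine M3 (39 min), Flint→Machine M1 (51 min), Harbor→Machine M4 (105 min) — total 41+99+23+39+51+105 = 358 min.
Column-greedy (each machine in turn goes to its cheapest remaining job) gives 483 min, worse by 125.
Next-best assignment: Ridgeline→Machine M2, Nimbus→Machine M7, Brightly→Machine M5, Cove→Machine M3, Flint→Machine M4, Harbor→Machine M1 = 384 min.

Minimum total: 358 min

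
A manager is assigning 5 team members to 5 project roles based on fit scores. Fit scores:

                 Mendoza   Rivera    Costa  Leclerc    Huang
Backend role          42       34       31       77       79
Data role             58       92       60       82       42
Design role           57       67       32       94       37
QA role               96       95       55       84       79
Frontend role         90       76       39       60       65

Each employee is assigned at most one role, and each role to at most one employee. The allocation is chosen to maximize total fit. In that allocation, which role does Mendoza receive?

Mendoza receives Frontend role.

This is the linear assignment problem.
Optimal: Mendoza→Frontend role (90 pts), Rivera→QA role (95 pts), Costa→Data role (60 pts), Leclerc→Design role (94 pts), Huang→Backend role (79 pts) — total 90+95+60+94+79 = 418 pts.
Column-greedy (each role in turn goes to its best remaining employee) gives 400 pts, worse by 18.
Checked against all permutations: 418 pts is optimal.
Mendoza's own top role is QA role (96 pts), but forcing Mendoza→QA role and reassigning the rest optimally gives only 405 pts — worse by 13.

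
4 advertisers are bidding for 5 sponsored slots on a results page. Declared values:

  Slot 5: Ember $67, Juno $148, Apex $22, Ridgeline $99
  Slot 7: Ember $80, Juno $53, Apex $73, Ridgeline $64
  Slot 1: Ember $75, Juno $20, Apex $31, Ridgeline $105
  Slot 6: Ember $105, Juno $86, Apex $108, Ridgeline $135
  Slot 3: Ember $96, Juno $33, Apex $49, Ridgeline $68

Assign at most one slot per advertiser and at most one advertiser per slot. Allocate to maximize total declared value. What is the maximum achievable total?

Max total: $457

Optimal: Ember→Slot 3 ($96), Juno→Slot 5 ($148), Apex→Slot 6 ($108), Ridgeline→Slot 1 ($105) — total 96+148+108+105 = $457.
Column-greedy (each slot in turn goes to its best remaining advertiser) gives $441, worse by 16.
Next-best assignment: Ember→Slot 3, Juno→Slot 5, Apex→Slot 7, Ridgeline→Slot 6 = $452.
No other one-to-one assignment exceeds $457.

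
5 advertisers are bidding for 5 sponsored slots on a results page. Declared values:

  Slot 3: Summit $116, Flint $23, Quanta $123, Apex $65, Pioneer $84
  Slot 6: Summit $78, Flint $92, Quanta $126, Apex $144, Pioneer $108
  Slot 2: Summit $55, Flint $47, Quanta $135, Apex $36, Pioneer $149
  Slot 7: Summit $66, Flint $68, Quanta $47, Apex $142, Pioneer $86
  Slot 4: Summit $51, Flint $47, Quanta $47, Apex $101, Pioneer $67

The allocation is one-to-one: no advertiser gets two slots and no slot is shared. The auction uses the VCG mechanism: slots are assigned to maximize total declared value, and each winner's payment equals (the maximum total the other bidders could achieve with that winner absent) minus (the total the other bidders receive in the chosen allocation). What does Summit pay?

Summit pays $42.

Efficient allocation: Summit→Slot 3 ($116), Flint→Slot 4 ($47), Quanta→Slot 6 ($126), Apex→Slot 7 ($142), Pioneer→Slot 2 ($149); total welfare W = $580.
Summit receives Slot 3 at value $116, so the others get W − 116 = $464.
Without Summit: best allocation of the remaining 4 bidders over all 5 slots is Flint→Slot 6 ($92), Quanta→Slot 3 ($123), Apex→Slot 7 ($142), Pioneer→Slot 2 ($149), total $506.
VCG payment = (others' best without Summit) − (others' welfare with Summit) = 506 − 464 = $42.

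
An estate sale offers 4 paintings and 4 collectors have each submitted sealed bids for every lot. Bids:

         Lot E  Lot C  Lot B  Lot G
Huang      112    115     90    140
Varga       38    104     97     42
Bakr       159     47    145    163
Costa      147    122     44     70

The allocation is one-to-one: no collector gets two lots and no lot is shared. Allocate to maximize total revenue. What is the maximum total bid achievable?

Max total: $536

Optimal: Huang→Lot G ($140), Varga→Lot C ($104), Bakr→Lot B ($145), Costa→Lot E ($147) — total 140+104+145+147 = $536.
Column-greedy (each lot in turn goes to its best remaining collector) gives $518, worse by 18.
Next-best assignment: Huang→Lot C, Varga→Lot B, Bakr→Lot G, Costa→Lot E = $522.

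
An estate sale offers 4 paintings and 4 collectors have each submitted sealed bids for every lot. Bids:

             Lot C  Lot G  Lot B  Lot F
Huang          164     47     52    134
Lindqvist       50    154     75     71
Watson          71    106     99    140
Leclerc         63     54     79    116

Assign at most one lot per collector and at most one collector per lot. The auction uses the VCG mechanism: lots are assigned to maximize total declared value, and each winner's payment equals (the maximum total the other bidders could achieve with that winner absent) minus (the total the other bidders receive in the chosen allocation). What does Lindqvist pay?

Lindqvist pays $3.

Efficient allocation: Huang→Lot C ($164), Lindqvist→Lot G ($154), Watson→Lot F ($140), Leclerc→Lot B ($79); total welfare W = $537.
Lindqvist receives Lot G at value $154, so the others get W − 154 = $383.
Without Lindqvist: best allocation of the remaining 3 bidders over all 4 lots is Huang→Lot C ($164), Watson→Lot G ($106), Leclerc→Lot F ($116), total $386.
VCG payment = (others' best without Lindqvist) − (others' welfare with Lindqvist) = 386 − 383 = $3.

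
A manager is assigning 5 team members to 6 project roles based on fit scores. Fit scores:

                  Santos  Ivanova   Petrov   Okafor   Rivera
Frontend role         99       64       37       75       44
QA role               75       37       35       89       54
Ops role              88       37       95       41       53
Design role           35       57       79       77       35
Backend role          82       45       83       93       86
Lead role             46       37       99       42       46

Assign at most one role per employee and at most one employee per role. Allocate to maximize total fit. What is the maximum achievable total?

Maximum total: 430 pts

Optimal: Santos→Frontend role (99 pts), Ivanova→Design role (57 pts), Petrov→Lead role (99 pts), Okafor→QA role (89 pts), Rivera→Backend role (86 pts) — total 99+57+99+89+86 = 430 pts.
Column-greedy (each role in turn goes to its best remaining employee) gives 426 pts, worse by 4.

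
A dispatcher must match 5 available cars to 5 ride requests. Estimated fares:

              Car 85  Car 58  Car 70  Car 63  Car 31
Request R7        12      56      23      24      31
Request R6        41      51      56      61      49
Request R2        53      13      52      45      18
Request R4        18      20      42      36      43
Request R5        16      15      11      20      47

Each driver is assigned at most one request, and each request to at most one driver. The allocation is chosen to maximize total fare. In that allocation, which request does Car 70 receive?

Car 70 receives Request R4.

Optimal: Car 85→Request R2 ($53), Car 58→Request R7 ($56), Car 70→Request R4 ($42), Car 63→Request R6 ($61), Car 31→Request R5 ($47) — total 53+56+42+61+47 = $259.
Column-greedy (each request in turn goes to its best remaining driver) gives $224, worse by 35.
Next-best assignment: Car 85→Request R2, Car 58→Request R7, Car 70→Request R6, Car 63→Request R4, Car 31→Request R5 = $248.
Checked against all permutations: $259 is optimal.
Car 70's own top request is Request R6 ($56), but forcing Car 70→Request R6 and reassigning the rest optimally gives only $248 — worse by 11.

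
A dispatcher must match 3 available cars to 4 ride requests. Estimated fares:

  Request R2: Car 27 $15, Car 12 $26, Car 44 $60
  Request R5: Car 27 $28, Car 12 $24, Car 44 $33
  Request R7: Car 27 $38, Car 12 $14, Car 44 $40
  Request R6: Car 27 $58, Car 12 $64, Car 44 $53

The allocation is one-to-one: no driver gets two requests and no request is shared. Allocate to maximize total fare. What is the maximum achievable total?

Max total: $162

Optimal: Car 27→Request R7 ($38), Car 12→Request R6 ($64), Car 44→Request R2 ($60) — total 38+64+60 = $162.
Column-greedy (each request in turn goes to its best remaining driver) gives $102, worse by 60.
Swapping Car 44↔Car 27 (Car 44→Request R7 $40, Car 27→Request R2 $15) loses 43.
No other one-to-one assignment exceeds $162.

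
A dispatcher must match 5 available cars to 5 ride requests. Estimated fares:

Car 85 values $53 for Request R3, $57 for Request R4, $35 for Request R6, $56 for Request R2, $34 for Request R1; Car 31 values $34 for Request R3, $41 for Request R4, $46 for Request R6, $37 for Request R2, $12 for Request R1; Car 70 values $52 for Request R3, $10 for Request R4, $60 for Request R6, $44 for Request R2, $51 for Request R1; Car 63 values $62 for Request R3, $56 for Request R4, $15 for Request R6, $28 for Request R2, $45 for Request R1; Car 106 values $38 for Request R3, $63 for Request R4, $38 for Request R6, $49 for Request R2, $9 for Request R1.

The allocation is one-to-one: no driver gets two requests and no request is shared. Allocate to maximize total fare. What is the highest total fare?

Max total: $278

Optimal: Car 85→Request R2 ($56), Car 31→Request R6 ($46), Car 70→Request R1 ($51), Car 63→Request R3 ($62), Car 106→Request R4 ($63) — total 56+46+51+62+63 = $278.
Max-entry greedy (repeatedly take the single best remaining cell) gives $253, worse by 25.
Next-best assignment: Car 85→Request R4, Car 31→Request R6, Car 70→Request R1, Car 63→Request R3, Car 106→Request R2 = $265.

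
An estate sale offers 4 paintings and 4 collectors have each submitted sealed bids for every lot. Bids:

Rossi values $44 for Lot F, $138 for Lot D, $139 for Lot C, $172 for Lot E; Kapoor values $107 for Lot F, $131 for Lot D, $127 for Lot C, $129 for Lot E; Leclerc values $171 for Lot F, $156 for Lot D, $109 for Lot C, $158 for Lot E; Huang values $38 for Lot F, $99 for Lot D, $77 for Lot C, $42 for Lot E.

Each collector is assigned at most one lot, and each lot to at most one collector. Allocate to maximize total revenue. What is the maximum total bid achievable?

Optimal: Rossi→Lot E ($172), Kapoor→Lot C ($127), Leclerc→Lot F ($171), Huang→Lot D ($99) — total 172+127+171+99 = $569.
Checked against all permutations: $569 is optimal.

Maximum total: $569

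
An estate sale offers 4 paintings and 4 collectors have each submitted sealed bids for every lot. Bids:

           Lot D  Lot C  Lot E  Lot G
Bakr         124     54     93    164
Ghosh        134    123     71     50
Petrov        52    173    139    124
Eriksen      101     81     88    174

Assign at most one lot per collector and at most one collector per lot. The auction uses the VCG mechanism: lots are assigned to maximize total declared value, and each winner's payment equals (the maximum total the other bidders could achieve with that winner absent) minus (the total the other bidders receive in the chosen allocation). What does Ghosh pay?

Efficient allocation: Bakr→Lot E ($93), Ghosh→Lot D ($134), Petrov→Lot C ($173), Eriksen→Lot G ($174); total welfare W = $574.
Ghosh receives Lot D at value $134, so the others get W − 134 = $440.
Without Ghosh: best allocation of the remaining 3 bidders over all 4 lots is Bakr→Lot D ($124), Petrov→Lot C ($173), Eriksen→Lot G ($174), total $471.
VCG payment = (others' best without Ghosh) − (others' welfare with Ghosh) = 471 − 440 = $31.

Ghosh pays $31.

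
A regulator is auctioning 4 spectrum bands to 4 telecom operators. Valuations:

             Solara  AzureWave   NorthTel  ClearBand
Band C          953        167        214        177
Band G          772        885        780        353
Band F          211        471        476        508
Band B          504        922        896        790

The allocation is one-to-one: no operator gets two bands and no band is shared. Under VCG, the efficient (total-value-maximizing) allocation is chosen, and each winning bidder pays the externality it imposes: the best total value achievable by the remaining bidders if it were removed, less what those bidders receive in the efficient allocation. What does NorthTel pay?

NorthTel pays $282M.

Efficient allocation: Solara→Band C ($953M), AzureWave→Band G ($885M), NorthTel→Band B ($896M), ClearBand→Band F ($508M); total welfare W = $3242M.
NorthTel receives Band B at value $896M, so the others get W − 896 = $2346M.
Without NorthTel: best allocation of the remaining 3 bidders over all 4 bands is Solara→Band C ($953M), AzureWave→Band G ($885M), ClearBand→Band B ($790M), total $2628M.
VCG payment = (others' best without NorthTel) − (others' welfare with NorthTel) = 2628 − 2346 = $282M.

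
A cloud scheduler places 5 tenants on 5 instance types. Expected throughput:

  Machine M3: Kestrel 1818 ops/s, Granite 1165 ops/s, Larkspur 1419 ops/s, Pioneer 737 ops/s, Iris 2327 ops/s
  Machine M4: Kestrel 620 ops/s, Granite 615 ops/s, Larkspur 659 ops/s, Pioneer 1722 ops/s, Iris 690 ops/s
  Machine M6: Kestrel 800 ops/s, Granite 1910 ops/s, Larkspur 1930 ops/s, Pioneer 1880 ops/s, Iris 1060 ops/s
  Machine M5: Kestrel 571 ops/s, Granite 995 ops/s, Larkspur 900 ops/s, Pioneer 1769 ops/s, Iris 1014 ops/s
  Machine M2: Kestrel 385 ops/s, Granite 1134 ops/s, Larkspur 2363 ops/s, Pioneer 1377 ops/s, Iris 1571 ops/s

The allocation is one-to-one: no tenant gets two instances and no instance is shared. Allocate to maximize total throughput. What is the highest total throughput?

Optimal: Kestrel→Machine M4 (620 ops/s), Granite→Machine M6 (1910 ops/s), Larkspur→Machine M2 (2363 ops/s), Pioneer→Machine M5 (1769 ops/s), Iris→Machine M3 (2327 ops/s) — total 620+1910+2363+1769+2327 = 8989 ops/s.
Column-greedy (each instance in turn goes to its best remaining tenant) gives 7359 ops/s, worse by 1630.
Next-best assignment: Kestrel→Machine M5, Granite→Machine M6, Larkspur→Machine M2, Pioneer→Machine M4, Iris→Machine M3 = 8893 ops/s.

Max total: 8989 ops/s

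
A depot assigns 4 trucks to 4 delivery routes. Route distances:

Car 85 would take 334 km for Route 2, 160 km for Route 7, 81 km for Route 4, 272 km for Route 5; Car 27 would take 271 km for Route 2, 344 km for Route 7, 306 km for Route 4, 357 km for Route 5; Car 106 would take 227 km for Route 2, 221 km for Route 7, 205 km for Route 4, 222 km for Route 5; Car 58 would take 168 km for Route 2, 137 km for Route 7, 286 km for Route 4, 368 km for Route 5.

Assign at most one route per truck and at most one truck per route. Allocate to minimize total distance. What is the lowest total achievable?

Treat this as an assignment problem: match each truck to one route.
Optimal: Car 85→Route 4 (81 km), Car 27→Route 2 (271 km), Car 106→Route 5 (222 km), Car 58→Route 7 (137 km) — total 81+271+222+137 = 711 km.
Row-greedy (each truck in turn takes its cheapest remaining route) gives 941 km, worse by 230.
Checked against all permutations: 711 km is optimal.

Min total: 711 km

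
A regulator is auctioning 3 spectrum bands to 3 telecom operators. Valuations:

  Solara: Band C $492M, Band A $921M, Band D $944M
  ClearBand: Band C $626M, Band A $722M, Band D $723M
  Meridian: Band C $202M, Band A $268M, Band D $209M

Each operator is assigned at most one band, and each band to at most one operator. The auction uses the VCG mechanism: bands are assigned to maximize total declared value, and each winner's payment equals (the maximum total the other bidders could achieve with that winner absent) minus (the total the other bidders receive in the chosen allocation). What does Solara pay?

Solara pays $67M.

Efficient allocation: Solara→Band D ($944M), ClearBand→Band A ($722M), Meridian→Band C ($202M); total welfare W = $1868M.
Solara receives Band D at value $944M, so the others get W − 944 = $924M.
Without Solara: best allocation of the remaining 2 bidders over all 3 bands is ClearBand→Band D ($723M), Meridian→Band A ($268M), total $991M.
VCG payment = (others' best without Solara) − (others' welfare with Solara) = 991 − 924 = $67M.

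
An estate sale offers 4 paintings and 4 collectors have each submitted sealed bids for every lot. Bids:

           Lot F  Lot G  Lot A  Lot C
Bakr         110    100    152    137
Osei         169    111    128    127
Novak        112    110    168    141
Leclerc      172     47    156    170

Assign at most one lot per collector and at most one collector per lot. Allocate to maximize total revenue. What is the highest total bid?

Optimal: Bakr→Lot G ($100), Osei→Lot F ($169), Novak→Lot A ($168), Leclerc→Lot C ($170) — total 100+169+168+170 = $607.
Column-greedy (each lot in turn goes to its best remaining collector) gives $588, worse by 19.
Every other assignment is strictly worse.

Maximum total: $607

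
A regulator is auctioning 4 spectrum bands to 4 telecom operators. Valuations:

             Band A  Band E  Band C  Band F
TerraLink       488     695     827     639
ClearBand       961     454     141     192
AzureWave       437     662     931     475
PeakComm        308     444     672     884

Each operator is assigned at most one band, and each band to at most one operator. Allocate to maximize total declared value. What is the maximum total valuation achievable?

Optimal: TerraLink→Band E ($695M), ClearBand→Band A ($961M), AzureWave→Band C ($931M), PeakComm→Band F ($884M) — total 695+961+931+884 = $3471M.
Row-greedy (each operator in turn takes its best remaining band) gives $3334M, worse by 137.
Swapping TerraLink↔AzureWave (TerraLink→Band C $827M, AzureWave→Band E $662M) loses 137.

Maximum total: $3471M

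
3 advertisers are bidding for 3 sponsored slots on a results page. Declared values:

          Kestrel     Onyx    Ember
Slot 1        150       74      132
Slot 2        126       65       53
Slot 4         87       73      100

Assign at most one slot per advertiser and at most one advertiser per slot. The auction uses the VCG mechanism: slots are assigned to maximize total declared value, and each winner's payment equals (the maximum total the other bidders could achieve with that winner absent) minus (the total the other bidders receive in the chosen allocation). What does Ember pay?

Ember pays $24.

Efficient allocation: Kestrel→Slot 2 ($126), Onyx→Slot 4 ($73), Ember→Slot 1 ($132); total welfare W = $331.
Ember receives Slot 1 at value $132, so the others get W − 132 = $199.
Without Ember: best allocation of the remaining 2 bidders over all 3 slots is Kestrel→Slot 1 ($150), Onyx→Slot 4 ($73), total $223.
VCG payment = (others' best without Ember) − (others' welfare with Ember) = 223 − 199 = $24.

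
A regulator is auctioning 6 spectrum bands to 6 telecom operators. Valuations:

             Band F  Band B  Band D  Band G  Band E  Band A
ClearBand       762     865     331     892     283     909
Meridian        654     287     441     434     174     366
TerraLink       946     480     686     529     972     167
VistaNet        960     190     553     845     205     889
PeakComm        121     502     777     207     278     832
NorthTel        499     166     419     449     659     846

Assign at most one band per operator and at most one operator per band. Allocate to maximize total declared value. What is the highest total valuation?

Maximum total: $4959M

This is the linear assignment problem.
Optimal: ClearBand→Band B ($865M), Meridian→Band F ($654M), TerraLink→Band E ($972M), VistaNet→Band G ($845M), PeakComm→Band D ($777M), NorthTel→Band A ($846M) — total 865+654+972+845+777+846 = $4959M.
Max-entry greedy (repeatedly take the single best remaining cell) gives $4354M, worse by 605.
No other one-to-one assignment exceeds $4959M.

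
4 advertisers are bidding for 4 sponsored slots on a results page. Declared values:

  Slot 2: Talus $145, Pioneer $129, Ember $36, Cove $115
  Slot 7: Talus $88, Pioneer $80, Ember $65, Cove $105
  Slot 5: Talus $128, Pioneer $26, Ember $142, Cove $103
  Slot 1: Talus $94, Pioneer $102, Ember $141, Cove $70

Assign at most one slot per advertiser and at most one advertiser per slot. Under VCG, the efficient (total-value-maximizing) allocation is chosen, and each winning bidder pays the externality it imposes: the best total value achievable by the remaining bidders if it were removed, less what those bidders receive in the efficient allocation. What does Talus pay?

Efficient allocation: Talus→Slot 5 ($128), Pioneer→Slot 2 ($129), Ember→Slot 1 ($141), Cove→Slot 7 ($105); total welfare W = $503.
Talus receives Slot 5 at value $128, so the others get W − 128 = $375.
Without Talus: best allocation of the remaining 3 bidders over all 4 slots is Pioneer→Slot 2 ($129), Ember→Slot 5 ($142), Cove→Slot 7 ($105), total $376.
VCG payment = (others' best without Talus) − (others' welfare with Talus) = 376 − 375 = $1.

Talus pays $1.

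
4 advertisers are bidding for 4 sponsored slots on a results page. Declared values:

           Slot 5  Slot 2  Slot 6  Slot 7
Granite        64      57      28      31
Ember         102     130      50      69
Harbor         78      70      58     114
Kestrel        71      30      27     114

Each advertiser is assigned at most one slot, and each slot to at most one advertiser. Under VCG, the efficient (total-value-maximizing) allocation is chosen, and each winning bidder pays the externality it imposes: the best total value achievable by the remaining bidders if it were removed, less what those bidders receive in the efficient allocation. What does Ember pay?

Efficient allocation: Granite→Slot 5 ($64), Ember→Slot 2 ($130), Harbor→Slot 6 ($58), Kestrel→Slot 7 ($114); total welfare W = $366.
Ember receives Slot 2 at value $130, so the others get W − 130 = $236.
Without Ember: best allocation of the remaining 3 bidders over all 4 slots is Granite→Slot 2 ($57), Harbor→Slot 5 ($78), Kestrel→Slot 7 ($114), total $249.
VCG payment = (others' best without Ember) − (others' welfare with Ember) = 249 − 236 = $13.

Ember pays $13.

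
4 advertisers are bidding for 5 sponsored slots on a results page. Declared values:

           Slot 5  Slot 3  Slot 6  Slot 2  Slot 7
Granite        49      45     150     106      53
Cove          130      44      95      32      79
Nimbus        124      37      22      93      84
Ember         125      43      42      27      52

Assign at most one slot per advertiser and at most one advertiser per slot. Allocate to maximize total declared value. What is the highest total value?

Max total: $447

Optimal: Granite→Slot 6 ($150), Cove→Slot 7 ($79), Nimbus→Slot 2 ($93), Ember→Slot 5 ($125) — total 150+79+93+125 = $447.
Column-greedy (each slot in turn goes to its best remaining advertiser) gives $310, worse by 137.
Swapping Granite↔Nimbus (Granite→Slot 2 $106, Nimbus→Slot 6 $22) loses 115.
Every other assignment is strictly worse.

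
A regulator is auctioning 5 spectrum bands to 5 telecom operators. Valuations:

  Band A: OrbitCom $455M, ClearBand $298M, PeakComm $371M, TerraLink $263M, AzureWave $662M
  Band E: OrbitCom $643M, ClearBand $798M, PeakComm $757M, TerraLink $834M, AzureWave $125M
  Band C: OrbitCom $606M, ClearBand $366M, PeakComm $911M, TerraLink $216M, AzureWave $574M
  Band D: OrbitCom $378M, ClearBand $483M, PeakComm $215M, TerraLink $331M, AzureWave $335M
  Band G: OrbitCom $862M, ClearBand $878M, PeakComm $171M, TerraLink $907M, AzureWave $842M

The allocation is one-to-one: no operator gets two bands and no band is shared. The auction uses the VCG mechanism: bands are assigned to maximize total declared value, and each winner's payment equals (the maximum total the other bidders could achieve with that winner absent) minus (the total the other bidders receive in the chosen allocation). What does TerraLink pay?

TerraLink pays $315M.

Efficient allocation: OrbitCom→Band G ($862M), ClearBand→Band D ($483M), PeakComm→Band C ($911M), TerraLink→Band E ($834M), AzureWave→Band A ($662M); total welfare W = $3752M.
TerraLink receives Band E at value $834M, so the others get W − 834 = $2918M.
Without TerraLink: best allocation of the remaining 4 bidders over all 5 bands is OrbitCom→Band G ($862M), ClearBand→Band E ($798M), PeakComm→Band C ($911M), AzureWave→Band A ($662M), total $3233M.
VCG payment = (others' best without TerraLink) − (others' welfare with TerraLink) = 3233 − 2918 = $315M.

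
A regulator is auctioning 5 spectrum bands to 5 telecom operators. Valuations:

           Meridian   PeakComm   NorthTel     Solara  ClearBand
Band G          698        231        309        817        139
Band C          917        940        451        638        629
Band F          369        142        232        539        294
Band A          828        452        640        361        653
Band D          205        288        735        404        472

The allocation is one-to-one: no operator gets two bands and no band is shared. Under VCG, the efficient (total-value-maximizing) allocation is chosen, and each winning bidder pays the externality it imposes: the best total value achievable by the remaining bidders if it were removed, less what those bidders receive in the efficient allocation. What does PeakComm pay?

Efficient allocation: Meridian→Band A ($828M), PeakComm→Band C ($940M), NorthTel→Band D ($735M), Solara→Band G ($817M), ClearBand→Band F ($294M); total welfare W = $3614M.
PeakComm receives Band C at value $940M, so the others get W − 940 = $2674M.
Without PeakComm: best allocation of the remaining 4 bidders over all 5 bands is Meridian→Band C ($917M), NorthTel→Band D ($735M), Solara→Band G ($817M), ClearBand→Band A ($653M), total $3122M.
VCG payment = (others' best without PeakComm) − (others' welfare with PeakComm) = 3122 − 2674 = $448M.

PeakComm pays $448M.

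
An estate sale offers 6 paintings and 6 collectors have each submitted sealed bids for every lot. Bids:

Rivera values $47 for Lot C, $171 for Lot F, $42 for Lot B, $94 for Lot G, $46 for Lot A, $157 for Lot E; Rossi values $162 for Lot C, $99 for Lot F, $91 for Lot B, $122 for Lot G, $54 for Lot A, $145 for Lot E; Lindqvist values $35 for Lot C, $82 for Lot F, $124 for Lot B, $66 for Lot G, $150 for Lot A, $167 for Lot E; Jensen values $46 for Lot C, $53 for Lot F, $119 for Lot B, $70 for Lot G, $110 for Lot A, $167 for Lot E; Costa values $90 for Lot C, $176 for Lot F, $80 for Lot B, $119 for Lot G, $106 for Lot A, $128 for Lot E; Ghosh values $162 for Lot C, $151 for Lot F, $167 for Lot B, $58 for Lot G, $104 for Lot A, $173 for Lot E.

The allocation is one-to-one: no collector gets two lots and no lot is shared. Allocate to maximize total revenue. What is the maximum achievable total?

Maximum total: $936

Treat this as an assignment problem: match each collector to one lot.
Optimal: Rivera→Lot F ($171), Rossi→Lot C ($162), Lindqvist→Lot A ($150), Jensen→Lot E ($167), Costa→Lot G ($119), Ghosh→Lot B ($167) — total 171+162+150+167+119+167 = $936.
Row-greedy (each collector in turn takes its best remaining lot) gives $842, worse by 94.
Swapping Jensen↔Lindqvist (Jensen→Lot A $110, Lindqvist→Lot E $167) loses 40.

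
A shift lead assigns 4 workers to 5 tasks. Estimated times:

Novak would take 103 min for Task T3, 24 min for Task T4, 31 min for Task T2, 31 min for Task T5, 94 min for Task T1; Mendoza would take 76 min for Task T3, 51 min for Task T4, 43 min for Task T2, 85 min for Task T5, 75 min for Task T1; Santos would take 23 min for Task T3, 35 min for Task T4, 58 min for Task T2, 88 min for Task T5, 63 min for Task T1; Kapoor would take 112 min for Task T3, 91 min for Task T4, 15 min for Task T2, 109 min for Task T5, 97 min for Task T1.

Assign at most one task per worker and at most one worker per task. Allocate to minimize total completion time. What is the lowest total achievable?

Minimum total: 120 min

This is the linear assignment problem.
Optimal: Novak→Task T5 (31 min), Mendoza→Task T4 (51 min), Santos→Task T3 (23 min), Kapoor→Task T2 (15 min) — total 31+51+23+15 = 120 min.
Swapping Kapoor↔Mendoza (Kapoor→Task T4 91 min, Mendoza→Task T2 43 min) adds 68.
Checked against all permutations: 120 min is optimal.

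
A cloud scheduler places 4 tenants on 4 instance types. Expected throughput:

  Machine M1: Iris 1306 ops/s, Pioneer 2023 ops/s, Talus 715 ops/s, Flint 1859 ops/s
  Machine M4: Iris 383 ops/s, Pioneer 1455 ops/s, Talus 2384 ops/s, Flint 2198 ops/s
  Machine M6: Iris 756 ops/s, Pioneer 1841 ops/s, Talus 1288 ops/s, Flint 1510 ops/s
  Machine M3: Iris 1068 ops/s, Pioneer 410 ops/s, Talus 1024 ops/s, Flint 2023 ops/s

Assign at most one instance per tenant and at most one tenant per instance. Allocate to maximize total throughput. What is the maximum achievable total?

Maximum total: 7554 ops/s

Optimal: Iris→Machine M1 (1306 ops/s), Pioneer→Machine M6 (1841 ops/s), Talus→Machine M4 (2384 ops/s), Flint→Machine M3 (2023 ops/s) — total 1306+1841+2384+2023 = 7554 ops/s.
Column-greedy (each instance in turn goes to its best remaining tenant) gives 6985 ops/s, worse by 569.
Swapping Flint↔Talus (Flint→Machine M4 2198 ops/s, Talus→Machine M3 1024 ops/s) loses 1185.
Every other assignment is strictly worse.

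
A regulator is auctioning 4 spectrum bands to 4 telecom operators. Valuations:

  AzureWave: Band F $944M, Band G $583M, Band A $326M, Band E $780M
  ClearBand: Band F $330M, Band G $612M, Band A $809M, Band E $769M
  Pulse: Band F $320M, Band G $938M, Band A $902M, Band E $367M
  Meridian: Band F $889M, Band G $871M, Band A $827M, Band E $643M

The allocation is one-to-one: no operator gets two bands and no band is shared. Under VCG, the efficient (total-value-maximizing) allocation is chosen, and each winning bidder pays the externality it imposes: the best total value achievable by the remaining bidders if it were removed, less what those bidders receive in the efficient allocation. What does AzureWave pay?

AzureWave pays $94M.

Efficient allocation: AzureWave→Band F ($944M), ClearBand→Band E ($769M), Pulse→Band A ($902M), Meridian→Band G ($871M); total welfare W = $3486M.
AzureWave receives Band F at value $944M, so the others get W − 944 = $2542M.
Without AzureWave: best allocation of the remaining 3 bidders over all 4 bands is ClearBand→Band A ($809M), Pulse→Band G ($938M), Meridian→Band F ($889M), total $2636M.
VCG payment = (others' best without AzureWave) − (others' welfare with AzureWave) = 2636 − 2542 = $94M.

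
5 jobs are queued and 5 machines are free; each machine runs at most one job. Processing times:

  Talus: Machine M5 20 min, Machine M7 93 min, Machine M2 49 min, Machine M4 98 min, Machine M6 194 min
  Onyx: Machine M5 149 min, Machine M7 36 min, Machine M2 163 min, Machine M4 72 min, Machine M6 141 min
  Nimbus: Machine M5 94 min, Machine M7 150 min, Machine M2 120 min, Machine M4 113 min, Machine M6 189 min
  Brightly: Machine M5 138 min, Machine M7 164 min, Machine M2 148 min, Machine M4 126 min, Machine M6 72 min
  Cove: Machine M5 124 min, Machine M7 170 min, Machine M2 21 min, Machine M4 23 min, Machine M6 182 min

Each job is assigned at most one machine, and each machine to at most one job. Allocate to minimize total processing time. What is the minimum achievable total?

This is the linear assignment problem.
Optimal: Talus→Machine M5 (20 min), Onyx→Machine M7 (36 min), Nimbus→Machine M4 (113 min), Brightly→Machine M6 (72 min), Cove→Machine M2 (21 min) — total 20+36+113+72+21 = 262 min.
Swapping Onyx↔Brightly (Onyx→Machine M6 141 min, Brightly→Machine M7 164 min) adds 197.
Every other assignment is strictly worse.

Minimum total: 262 min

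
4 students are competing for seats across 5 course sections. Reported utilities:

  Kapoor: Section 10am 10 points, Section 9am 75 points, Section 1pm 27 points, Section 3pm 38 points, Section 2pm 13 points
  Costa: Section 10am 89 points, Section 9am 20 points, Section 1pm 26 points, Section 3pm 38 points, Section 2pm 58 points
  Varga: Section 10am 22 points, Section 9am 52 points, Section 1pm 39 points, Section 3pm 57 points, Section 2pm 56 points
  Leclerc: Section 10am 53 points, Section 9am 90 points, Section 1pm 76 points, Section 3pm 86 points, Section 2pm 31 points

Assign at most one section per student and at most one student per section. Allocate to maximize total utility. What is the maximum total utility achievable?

Maximum total: 306 points

Optimal: Kapoor→Section 9am (75 points), Costa→Section 10am (89 points), Varga→Section 2pm (56 points), Leclerc→Section 3pm (86 points) — total 75+89+56+86 = 306 points.
Max-entry greedy (repeatedly take the single best remaining cell) gives 263 points, worse by 43.
Next-best assignment: Kapoor→Section 9am, Costa→Section 10am, Varga→Section 3pm, Leclerc→Section 1pm = 297 points.
Every other assignment is strictly worse.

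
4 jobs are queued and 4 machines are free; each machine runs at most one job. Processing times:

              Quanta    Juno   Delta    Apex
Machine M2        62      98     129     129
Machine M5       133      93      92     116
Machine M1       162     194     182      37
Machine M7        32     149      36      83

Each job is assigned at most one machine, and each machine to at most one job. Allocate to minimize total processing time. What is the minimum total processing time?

Min total: 228 min

This is a one-to-one assignment (minimum-cost bipartite matching).
Optimal: Quanta→Machine M2 (62 min), Juno→Machine M5 (93 min), Delta→Machine M7 (36 min), Apex→Machine M1 (37 min) — total 62+93+36+37 = 228 min.
Min-entry greedy (repeatedly take the single cheapest remaining cell) gives 259 min, worse by 31.
Next-best assignment: Quanta→Machine M7, Juno→Machine M2, Delta→Machine M5, Apex→Machine M1 = 259 min.
Swapping Juno↔Apex (Juno→Machine M1 194 min, Apex→Machine M5 116 min) adds 180.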